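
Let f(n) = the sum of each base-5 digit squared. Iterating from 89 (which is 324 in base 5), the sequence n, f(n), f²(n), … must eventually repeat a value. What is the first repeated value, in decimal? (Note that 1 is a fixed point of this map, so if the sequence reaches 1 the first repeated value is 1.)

13

89 = (3,2,4)_5 → 29
29 = (1,0,4)_5 → 17
17 = (3,2)_5 → 13
13 = (2,3)_5 → 13  — 13 already appeared earlier.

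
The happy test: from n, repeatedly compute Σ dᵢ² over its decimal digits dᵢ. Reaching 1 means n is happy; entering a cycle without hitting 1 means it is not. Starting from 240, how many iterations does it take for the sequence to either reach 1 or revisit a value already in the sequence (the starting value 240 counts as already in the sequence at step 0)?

9

240 → 2² + 4² + 0² = 20
20 → 2² + 0² = 4
4 → 4² = 16
16 → 1² + 6² = 37
37 → 3² + 7² = 58
58 → 5² + 8² = 89
89 → 8² + 9² = 145
145 → 1² + 4² + 5² = 42
42 → 4² + 2² = 20  — 20 repeats.
That took 9 steps.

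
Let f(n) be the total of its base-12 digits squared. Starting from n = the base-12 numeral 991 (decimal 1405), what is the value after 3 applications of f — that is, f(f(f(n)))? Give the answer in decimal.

25

1405 = (9,9,1)_12 → 9² + 9² + 1² = 81 + 81 + 1 = 163
163 = (1,1,7)_12 → 1² + 1² + 7² = 1 + 1 + 49 = 51
51 = (4,3)_12 → 4² + 3² = 16 + 9 = 25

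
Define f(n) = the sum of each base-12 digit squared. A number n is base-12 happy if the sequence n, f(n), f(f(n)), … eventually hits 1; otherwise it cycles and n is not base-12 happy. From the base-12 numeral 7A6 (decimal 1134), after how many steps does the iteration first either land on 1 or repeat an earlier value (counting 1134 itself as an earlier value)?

4

1134 = (7,10,6)_12 → 7² + 10² + 6² = 185
185 = (1,3,5)_12 → 1² + 3² + 5² = 35
35 = (2,11)_12 → 2² + 11² = 125
125 = (10,5)_12 → 10² + 5² = 125  — 125 repeats.
That took 4 steps.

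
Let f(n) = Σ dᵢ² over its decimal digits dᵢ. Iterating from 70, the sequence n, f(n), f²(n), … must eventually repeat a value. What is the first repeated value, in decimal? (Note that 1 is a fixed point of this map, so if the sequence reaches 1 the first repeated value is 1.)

1

70 → 49
49 → 97
97 → 130
130 → 10
10 → 1  — reached the fixed point 1.
1 → 1, so 1 is the first repeated value.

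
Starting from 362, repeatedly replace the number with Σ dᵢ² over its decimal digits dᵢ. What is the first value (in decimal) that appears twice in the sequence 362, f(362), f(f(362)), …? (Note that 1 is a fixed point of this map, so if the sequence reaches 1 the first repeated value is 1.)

1

362 → 3² + 6² + 2² = 49
49 → 4² + 9² = 97
97 → 9² + 7² = 130
130 → 1² + 3² + 0² = 10
10 → 1² + 0² = 1  — reached the fixed point 1.
1 → 1, so 1 is the first repeated value.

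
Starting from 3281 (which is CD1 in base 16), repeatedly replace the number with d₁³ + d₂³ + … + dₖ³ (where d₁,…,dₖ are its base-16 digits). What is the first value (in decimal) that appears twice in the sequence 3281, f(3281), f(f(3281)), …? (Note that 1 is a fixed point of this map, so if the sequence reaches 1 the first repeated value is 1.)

3281 = (12,13,1)_16 → 12³ + 13³ + 1³ = 3926
3926 = (15,5,6)_16 → 15³ + 5³ + 6³ = 3716
3716 = (14,8,4)_16 → 14³ + 8³ + 4³ = 3320
3320 = (12,15,8)_16 → 12³ + 15³ + 8³ = 5615
5615 = (1,5,14,15)_16 → 1³ + 5³ + 14³ + 15³ = 6245
6245 = (1,8,6,5)_16 → 1³ + 8³ + 6³ + 5³ = 854
854 = (3,5,6)_16 → 3³ + 5³ + 6³ = 368
368 = (1,7,0)_16 → 1³ + 7³ + 0³ = 344
344 = (1,5,8)_16 → 1³ + 5³ + 8³ = 638
638 = (2,7,14)_16 → 2³ + 7³ + 14³ = 3095
3095 = (12,1,7)_16 → 12³ + 1³ + 7³ = 2072
2072 = (8,1,8)_16 → 8³ + 1³ + 8³ = 1025
1025 = (4,0,1)_16 → 4³ + 0³ + 1³ = 65
65 = (4,1)_16 → 4³ + 1³ = 65  — 65 already appeared earlier.

65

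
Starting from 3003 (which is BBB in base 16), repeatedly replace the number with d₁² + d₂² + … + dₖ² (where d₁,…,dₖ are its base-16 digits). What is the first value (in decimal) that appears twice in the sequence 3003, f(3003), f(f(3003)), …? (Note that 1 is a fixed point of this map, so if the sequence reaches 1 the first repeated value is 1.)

1

3003 = (11,11,11)_16 → 363
363 = (1,6,11)_16 → 158
158 = (9,14)_16 → 277
277 = (1,1,5)_16 → 27
27 = (1,11)_16 → 122
122 = (7,10)_16 → 149
149 = (9,5)_16 → 106
106 = (6,10)_16 → 136
136 = (8,8)_16 → 128
128 = (8,0)_16 → 64
64 = (4,0)_16 → 16
16 = (1,0)_16 → 1  — reached the fixed point 1.
1 → 1, so 1 is the first repeated value.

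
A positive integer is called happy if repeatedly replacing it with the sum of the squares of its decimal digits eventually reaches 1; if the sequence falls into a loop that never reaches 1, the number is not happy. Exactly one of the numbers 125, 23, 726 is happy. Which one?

23

125: 125 → 30 → 9 → 81 → 65 → 61 → 37 → 58 → 89 → 145 → 42 → 20 → 4 → 16 → 37  — repeats 37 (not happy)
23: 23 → 13 → 10 → 1  — reaches 1 (happy)
726: 726 → 89 → 145 → 42 → 20 → 4 → 16 → 37 → 58 → 89  — repeats 89 (not happy)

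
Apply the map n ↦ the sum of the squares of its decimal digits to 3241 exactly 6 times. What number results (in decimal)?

37

3241 → 3² + 2² + 4² + 1² = 9 + 4 + 16 + 1 = 30
30 → 3² + 0² = 9 + 0 = 9
9 → 9² = 81
81 → 8² + 1² = 64 + 1 = 65
65 → 6² + 5² = 36 + 25 = 61
61 → 6² + 1² = 36 + 1 = 37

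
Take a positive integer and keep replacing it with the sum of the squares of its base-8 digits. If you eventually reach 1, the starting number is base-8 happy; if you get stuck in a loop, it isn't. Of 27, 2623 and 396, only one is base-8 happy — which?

27

27: 27 → 18 → 8 → 1  — reaches 1 (base-8 happy)
2623: 2623 → 123 → 59 → 58 → 53 → 61 → 74 → 6 → 36 → 32 → 16 → 4 → 16  — repeats 16 (not base-8 happy)
396: 396 → 53 → 61 → 74 → 6 → 36 → 32 → 16 → 4 → 16  — repeats 16 (not base-8 happy)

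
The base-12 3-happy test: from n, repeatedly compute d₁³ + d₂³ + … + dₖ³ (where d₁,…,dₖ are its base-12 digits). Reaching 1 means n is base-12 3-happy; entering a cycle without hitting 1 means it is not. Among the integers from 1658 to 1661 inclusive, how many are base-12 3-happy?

2

1658: 1658 → 1555 → 2072 → 585 → 793 → 342 → 288 → 8 → 512 → 755 → 1464 → 1008 → 343 → 415 → 1351 → 1136 → 1855 → 1344 → 793  — not base-12 3-happy
1659: 1659 → 1574 → 2339 → 1404 → 1458 → 1217 → 762 → 368 → 736 → 190 → 1028 → 856 → 1520 → 1728 → 1  — base-12 3-happy
1660: 1660 → 1611 → 1366 → 1854 → 1217 → 762 → 368 → 736 → 190 → 1028 → 856 → 1520 → 1728 → 1  — base-12 3-happy
1661: 1661 → 1672 → 1738 → 1001 → 1672  — not base-12 3-happy
base-12 3-happy: 1659, 1660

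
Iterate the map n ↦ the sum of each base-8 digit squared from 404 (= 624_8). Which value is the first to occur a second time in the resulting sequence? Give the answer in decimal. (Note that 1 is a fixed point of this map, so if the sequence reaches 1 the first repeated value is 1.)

404 = (6,2,4)_8 → 6² + 2² + 4² = 56
56 = (7,0)_8 → 7² + 0² = 49
49 = (6,1)_8 → 6² + 1² = 37
37 = (4,5)_8 → 4² + 5² = 41
41 = (5,1)_8 → 5² + 1² = 26
26 = (3,2)_8 → 3² + 2² = 13
13 = (1,5)_8 → 1² + 5² = 26  — 26 already appeared earlier.

26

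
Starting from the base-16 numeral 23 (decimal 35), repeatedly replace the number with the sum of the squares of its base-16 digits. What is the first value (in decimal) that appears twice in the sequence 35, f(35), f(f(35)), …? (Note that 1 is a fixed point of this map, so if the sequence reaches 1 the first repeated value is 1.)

13

35 = (2,3)_16 → 2² + 3² = 13
13 = (13)_16 → 13² = 169
169 = (10,9)_16 → 10² + 9² = 181
181 = (11,5)_16 → 11² + 5² = 146
146 = (9,2)_16 → 9² + 2² = 85
85 = (5,5)_16 → 5² + 5² = 50
50 = (3,2)_16 → 3² + 2² = 13  — 13 already appeared earlier.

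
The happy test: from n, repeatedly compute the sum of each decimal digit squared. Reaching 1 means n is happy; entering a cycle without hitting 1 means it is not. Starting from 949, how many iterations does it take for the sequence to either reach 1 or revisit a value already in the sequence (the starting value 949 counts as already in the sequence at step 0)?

14

949 → 9² + 4² + 9² = 178
178 → 1² + 7² + 8² = 114
114 → 1² + 1² + 4² = 18
18 → 1² + 8² = 65
65 → 6² + 5² = 61
61 → 6² + 1² = 37
37 → 3² + 7² = 58
58 → 5² + 8² = 89
89 → 8² + 9² = 145
145 → 1² + 4² + 5² = 42
42 → 4² + 2² = 20
20 → 2² + 0² = 4
4 → 4² = 16
16 → 1² + 6² = 37  — 37 repeats.
That took 14 steps.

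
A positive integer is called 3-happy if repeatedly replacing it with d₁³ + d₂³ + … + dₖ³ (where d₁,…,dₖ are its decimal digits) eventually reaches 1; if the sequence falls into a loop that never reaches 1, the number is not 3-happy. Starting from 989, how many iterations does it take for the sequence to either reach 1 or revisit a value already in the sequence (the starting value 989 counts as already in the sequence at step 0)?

4

989 → 1970
1970 → 1073
1073 → 371
371 → 371  — 371 repeats.
That took 4 steps.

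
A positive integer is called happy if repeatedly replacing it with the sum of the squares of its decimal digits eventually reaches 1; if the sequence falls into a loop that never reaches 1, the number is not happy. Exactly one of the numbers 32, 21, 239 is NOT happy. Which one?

21

32: 32 → 13 → 10 → 1  — reaches 1 (happy)
21: 21 → 5 → 25 → 29 → 85 → 89 → 145 → 42 → 20 → 4 → 16 → 37 → 58 → 89  — repeats 89 (not happy)
239: 239 → 94 → 97 → 130 → 10 → 1  — reaches 1 (happy)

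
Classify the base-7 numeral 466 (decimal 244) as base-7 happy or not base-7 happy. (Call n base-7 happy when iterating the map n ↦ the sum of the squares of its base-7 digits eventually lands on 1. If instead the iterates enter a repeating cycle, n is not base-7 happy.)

244 = (4,6,6)_7 → 4² + 6² + 6² = 88
88 = (1,5,4)_7 → 1² + 5² + 4² = 42
42 = (6,0)_7 → 6² + 0² = 36
36 = (5,1)_7 → 5² + 1² = 26
26 = (3,5)_7 → 3² + 5² = 34
34 = (4,6)_7 → 4² + 6² = 52
52 = (1,0,3)_7 → 1² + 0² + 3² = 10
10 = (1,3)_7 → 1² + 3² = 10  — 10 already seen; the sequence cycles without reaching 1.

not base-7 happy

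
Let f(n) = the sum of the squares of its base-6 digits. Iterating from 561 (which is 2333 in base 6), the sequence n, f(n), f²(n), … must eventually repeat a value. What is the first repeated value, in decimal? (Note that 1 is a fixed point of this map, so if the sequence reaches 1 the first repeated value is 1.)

561 = (2,3,3,3)_6 → 2² + 3² + 3² + 3² = 31
31 = (5,1)_6 → 5² + 1² = 26
26 = (4,2)_6 → 4² + 2² = 20
20 = (3,2)_6 → 3² + 2² = 13
13 = (2,1)_6 → 2² + 1² = 5
5 = (5)_6 → 5² = 25
25 = (4,1)_6 → 4² + 1² = 17
17 = (2,5)_6 → 2² + 5² = 29
29 = (4,5)_6 → 4² + 5² = 41
41 = (1,0,5)_6 → 1² + 0² + 5² = 26  — 26 already appeared earlier.

26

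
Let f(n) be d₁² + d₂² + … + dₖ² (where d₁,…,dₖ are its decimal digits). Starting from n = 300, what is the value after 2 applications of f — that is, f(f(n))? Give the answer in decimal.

81

300 → 9
9 → 81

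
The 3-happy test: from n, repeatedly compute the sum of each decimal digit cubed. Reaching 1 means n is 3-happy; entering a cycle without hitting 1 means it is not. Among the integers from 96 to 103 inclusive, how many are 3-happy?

1

96: 96 → 945 → 918 → 1242 → 81 → 513 → 153 → 153  (repeats 153)
97: 97 → 1072 → 352 → 160 → 217 → 352  (repeats 352)
98: 98 → 1241 → 74 → 407 → 407  (repeats 407)
99: 99 → 1458 → 702 → 351 → 153 → 153  (repeats 153)
100: 100 → 1  (reaches 1)
101: 101 → 2 → 8 → 512 → 134 → 92 → 737 → 713 → 371 → 371  (repeats 371)
102: 102 → 9 → 729 → 1080 → 513 → 153 → 153  (repeats 153)
103: 103 → 28 → 520 → 133 → 55 → 250 → 133  (repeats 133)
3-happy: 100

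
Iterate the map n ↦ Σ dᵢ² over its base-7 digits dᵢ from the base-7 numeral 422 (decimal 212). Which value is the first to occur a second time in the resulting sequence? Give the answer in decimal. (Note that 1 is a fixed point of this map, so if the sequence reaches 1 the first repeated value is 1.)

212 = (4,2,2)_7 → 4² + 2² + 2² = 16 + 4 + 4 = 24
24 = (3,3)_7 → 3² + 3² = 9 + 9 = 18
18 = (2,4)_7 → 2² + 4² = 4 + 16 = 20
20 = (2,6)_7 → 2² + 6² = 4 + 36 = 40
40 = (5,5)_7 → 5² + 5² = 25 + 25 = 50
50 = (1,0,1)_7 → 1² + 0² + 1² = 1 + 0 + 1 = 2
2 = (2)_7 → 2² = 4
4 = (4)_7 → 4² = 16
16 = (2,2)_7 → 2² + 2² = 4 + 4 = 8
8 = (1,1)_7 → 1² + 1² = 1 + 1 = 2  — 2 already appeared earlier.

2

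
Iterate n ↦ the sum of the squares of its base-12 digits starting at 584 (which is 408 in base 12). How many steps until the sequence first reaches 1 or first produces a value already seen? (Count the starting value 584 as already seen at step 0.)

584 = (4,0,8)_12 → 4² + 0² + 8² = 80
80 = (6,8)_12 → 6² + 8² = 100
100 = (8,4)_12 → 8² + 4² = 80  — 80 repeats.
That took 3 steps.

3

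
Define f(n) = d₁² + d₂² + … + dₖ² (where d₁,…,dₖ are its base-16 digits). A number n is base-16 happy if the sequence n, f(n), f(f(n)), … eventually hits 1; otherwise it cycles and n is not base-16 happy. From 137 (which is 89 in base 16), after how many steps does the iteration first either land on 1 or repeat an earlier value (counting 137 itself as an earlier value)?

13

137 = (8,9)_16 → 8² + 9² = 145
145 = (9,1)_16 → 9² + 1² = 82
82 = (5,2)_16 → 5² + 2² = 29
29 = (1,13)_16 → 1² + 13² = 170
170 = (10,10)_16 → 10² + 10² = 200
200 = (12,8)_16 → 12² + 8² = 208
208 = (13,0)_16 → 13² + 0² = 169
169 = (10,9)_16 → 10² + 9² = 181
181 = (11,5)_16 → 11² + 5² = 146
146 = (9,2)_16 → 9² + 2² = 85
85 = (5,5)_16 → 5² + 5² = 50
50 = (3,2)_16 → 3² + 2² = 13
13 = (13)_16 → 13² = 169  — 169 repeats.
That took 13 steps.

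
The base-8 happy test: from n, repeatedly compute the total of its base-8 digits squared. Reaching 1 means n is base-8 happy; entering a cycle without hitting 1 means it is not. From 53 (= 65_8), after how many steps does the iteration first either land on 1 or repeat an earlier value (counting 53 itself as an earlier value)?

53 = (6,5)_8 → 61
61 = (7,5)_8 → 74
74 = (1,1,2)_8 → 6
6 = (6)_8 → 36
36 = (4,4)_8 → 32
32 = (4,0)_8 → 16
16 = (2,0)_8 → 4
4 = (4)_8 → 16  — 16 repeats.
That took 8 steps.

8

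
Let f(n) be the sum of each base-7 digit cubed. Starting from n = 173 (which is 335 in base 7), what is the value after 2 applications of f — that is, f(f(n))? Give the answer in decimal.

155

173 = (3,3,5)_7 → 3³ + 3³ + 5³ = 179
179 = (3,4,4)_7 → 3³ + 4³ + 4³ = 155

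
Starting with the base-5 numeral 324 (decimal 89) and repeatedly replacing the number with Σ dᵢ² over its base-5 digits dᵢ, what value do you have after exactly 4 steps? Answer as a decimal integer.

13

89 = (3,2,4)_5 → 3² + 2² + 4² = 29
29 = (1,0,4)_5 → 1² + 0² + 4² = 17
17 = (3,2)_5 → 3² + 2² = 13
13 = (2,3)_5 → 2² + 3² = 13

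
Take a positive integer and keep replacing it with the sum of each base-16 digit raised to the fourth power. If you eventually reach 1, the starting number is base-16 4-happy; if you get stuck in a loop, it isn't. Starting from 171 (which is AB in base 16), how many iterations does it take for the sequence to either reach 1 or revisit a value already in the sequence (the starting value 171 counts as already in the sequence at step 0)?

9

171 = (10,11)_16 → 10⁴ + 11⁴ = 10000 + 14641 = 24641
24641 = (6,0,4,1)_16 → 6⁴ + 0⁴ + 4⁴ + 1⁴ = 1296 + 0 + 256 + 1 = 1553
1553 = (6,1,1)_16 → 6⁴ + 1⁴ + 1⁴ = 1296 + 1 + 1 = 1298
1298 = (5,1,2)_16 → 5⁴ + 1⁴ + 2⁴ = 625 + 1 + 16 = 642
642 = (2,8,2)_16 → 2⁴ + 8⁴ + 2⁴ = 16 + 4096 + 16 = 4128
4128 = (1,0,2,0)_16 → 1⁴ + 0⁴ + 2⁴ + 0⁴ = 1 + 0 + 16 + 0 = 17
17 = (1,1)_16 → 1⁴ + 1⁴ = 1 + 1 = 2
2 = (2)_16 → 2⁴ = 16
16 = (1,0)_16 → 1⁴ + 0⁴ = 1 + 0 = 1  — reached 1.
That took 9 steps.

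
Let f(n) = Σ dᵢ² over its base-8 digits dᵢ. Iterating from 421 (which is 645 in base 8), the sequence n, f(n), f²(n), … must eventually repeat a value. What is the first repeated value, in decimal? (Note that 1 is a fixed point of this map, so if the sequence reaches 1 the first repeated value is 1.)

421 = (6,4,5)_8 → 6² + 4² + 5² = 77
77 = (1,1,5)_8 → 1² + 1² + 5² = 27
27 = (3,3)_8 → 3² + 3² = 18
18 = (2,2)_8 → 2² + 2² = 8
8 = (1,0)_8 → 1² + 0² = 1  — reached the fixed point 1.
1 → 1, so 1 is the first repeated value.

1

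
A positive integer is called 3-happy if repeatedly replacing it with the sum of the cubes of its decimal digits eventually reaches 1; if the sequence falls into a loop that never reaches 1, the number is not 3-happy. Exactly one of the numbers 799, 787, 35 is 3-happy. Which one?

787

799: 799 → 1801 → 514 → 190 → 730 → 370 → 370  — repeats 370 (not 3-happy)
787: 787 → 1198 → 1243 → 100 → 1  — reaches 1 (3-happy)
35: 35 → 152 → 134 → 92 → 737 → 713 → 371 → 371  — repeats 371 (not 3-happy)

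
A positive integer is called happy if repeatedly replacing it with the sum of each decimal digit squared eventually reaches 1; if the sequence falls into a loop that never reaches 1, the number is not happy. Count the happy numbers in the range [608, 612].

1

608: 608 → 100 → 1  — happy
609: 609 → 117 → 51 → 26 → 40 → 16 → 37 → 58 → 89 → 145 → 42 → 20 → 4 → 16  — not happy
610: 610 → 37 → 58 → 89 → 145 → 42 → 20 → 4 → 16 → 37  — not happy
611: 611 → 38 → 73 → 58 → 89 → 145 → 42 → 20 → 4 → 16 → 37 → 58  — not happy
612: 612 → 41 → 17 → 50 → 25 → 29 → 85 → 89 → 145 → 42 → 20 → 4 → 16 → 37 → 58 → 89  — not happy
happy: 608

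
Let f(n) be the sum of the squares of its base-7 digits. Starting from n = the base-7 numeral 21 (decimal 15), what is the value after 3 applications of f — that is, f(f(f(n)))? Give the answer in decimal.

25

15 = (2,1)_7 → 2² + 1² = 5
5 = (5)_7 → 5² = 25
25 = (3,4)_7 → 3² + 4² = 25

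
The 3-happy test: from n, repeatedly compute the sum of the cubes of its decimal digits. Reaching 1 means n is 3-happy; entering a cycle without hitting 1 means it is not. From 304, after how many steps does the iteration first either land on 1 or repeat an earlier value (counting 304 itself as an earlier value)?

304 → 3³ + 0³ + 4³ = 27 + 0 + 64 = 91
91 → 9³ + 1³ = 729 + 1 = 730
730 → 7³ + 3³ + 0³ = 343 + 27 + 0 = 370
370 → 3³ + 7³ + 0³ = 27 + 343 + 0 = 370  — 370 repeats.
That took 4 steps.

4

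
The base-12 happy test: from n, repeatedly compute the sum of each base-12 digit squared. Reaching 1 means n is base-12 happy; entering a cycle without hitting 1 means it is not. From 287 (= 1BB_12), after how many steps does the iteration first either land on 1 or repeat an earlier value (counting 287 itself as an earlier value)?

287 = (1,11,11)_12 → 1² + 11² + 11² = 243
243 = (1,8,3)_12 → 1² + 8² + 3² = 74
74 = (6,2)_12 → 6² + 2² = 40
40 = (3,4)_12 → 3² + 4² = 25
25 = (2,1)_12 → 2² + 1² = 5
5 = (5)_12 → 5² = 25  — 25 repeats.
That took 6 steps.

6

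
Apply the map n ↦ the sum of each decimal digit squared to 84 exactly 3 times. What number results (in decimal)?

52

84 → 8² + 4² = 64 + 16 = 80
80 → 8² + 0² = 64 + 0 = 64
64 → 6² + 4² = 36 + 16 = 52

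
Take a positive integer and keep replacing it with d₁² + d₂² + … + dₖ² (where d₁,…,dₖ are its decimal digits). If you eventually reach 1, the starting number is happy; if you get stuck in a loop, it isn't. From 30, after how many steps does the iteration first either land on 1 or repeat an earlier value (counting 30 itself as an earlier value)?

30 → 3² + 0² = 9 + 0 = 9
9 → 9² = 81
81 → 8² + 1² = 64 + 1 = 65
65 → 6² + 5² = 36 + 25 = 61
61 → 6² + 1² = 36 + 1 = 37
37 → 3² + 7² = 9 + 49 = 58
58 → 5² + 8² = 25 + 64 = 89
89 → 8² + 9² = 64 + 81 = 145
145 → 1² + 4² + 5² = 1 + 16 + 25 = 42
42 → 4² + 2² = 16 + 4 = 20
20 → 2² + 0² = 4 + 0 = 4
4 → 4² = 16
16 → 1² + 6² = 1 + 36 = 37  — 37 repeats.
That took 13 steps.

13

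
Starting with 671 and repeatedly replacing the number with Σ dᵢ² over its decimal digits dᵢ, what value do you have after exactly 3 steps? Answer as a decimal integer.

1

671 → 6² + 7² + 1² = 36 + 49 + 1 = 86
86 → 8² + 6² = 64 + 36 = 100
100 → 1² + 0² + 0² = 1 + 0 + 0 = 1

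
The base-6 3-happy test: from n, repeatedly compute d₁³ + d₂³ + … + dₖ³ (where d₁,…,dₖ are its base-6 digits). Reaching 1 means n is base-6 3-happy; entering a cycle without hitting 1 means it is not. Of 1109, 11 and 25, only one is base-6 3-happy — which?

1109

1109: 1109 → 314 → 81 → 36 → 1  — reaches 1 (base-6 3-happy)
11: 11 → 126 → 54 → 28 → 128 → 62 → 73 → 9 → 28  — repeats 28 (not base-6 3-happy)
25: 25 → 65 → 190 → 190  — repeats 190 (not base-6 3-happy)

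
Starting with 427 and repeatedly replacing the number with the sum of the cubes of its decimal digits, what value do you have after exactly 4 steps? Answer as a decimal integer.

427 → 4³ + 2³ + 7³ = 64 + 8 + 343 = 415
415 → 4³ + 1³ + 5³ = 64 + 1 + 125 = 190
190 → 1³ + 9³ + 0³ = 1 + 729 + 0 = 730
730 → 7³ + 3³ + 0³ = 343 + 27 + 0 = 370

370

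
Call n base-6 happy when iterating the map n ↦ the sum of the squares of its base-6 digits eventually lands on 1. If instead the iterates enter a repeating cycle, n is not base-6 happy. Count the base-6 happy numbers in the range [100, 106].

100: 100 → 36 → 1  — base-6 happy
101: 101 → 45 → 11 → 26 → 20 → 13 → 5 → 25 → 17 → 29 → 41 → 26  — not base-6 happy
102: 102 → 29 → 41 → 26 → 20 → 13 → 5 → 25 → 17 → 29  — not base-6 happy
103: 103 → 30 → 25 → 17 → 29 → 41 → 26 → 20 → 13 → 5 → 25  — not base-6 happy
104: 104 → 33 → 34 → 41 → 26 → 20 → 13 → 5 → 25 → 17 → 29 → 41  — not base-6 happy
105: 105 → 38 → 5 → 25 → 17 → 29 → 41 → 26 → 20 → 13 → 5  — not base-6 happy
106: 106 → 45 → 11 → 26 → 20 → 13 → 5 → 25 → 17 → 29 → 41 → 26  — not base-6 happy
base-6 happy: 100

1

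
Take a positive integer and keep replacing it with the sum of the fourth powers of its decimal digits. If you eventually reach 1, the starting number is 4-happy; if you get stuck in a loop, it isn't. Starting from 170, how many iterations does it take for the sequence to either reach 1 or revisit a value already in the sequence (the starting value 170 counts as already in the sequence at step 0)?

170 → 1⁴ + 7⁴ + 0⁴ = 1 + 2401 + 0 = 2402
2402 → 2⁴ + 4⁴ + 0⁴ + 2⁴ = 16 + 256 + 0 + 16 = 288
288 → 2⁴ + 8⁴ + 8⁴ = 16 + 4096 + 4096 = 8208
8208 → 8⁴ + 2⁴ + 0⁴ + 8⁴ = 4096 + 16 + 0 + 4096 = 8208  — 8208 repeats.
That took 4 steps.

4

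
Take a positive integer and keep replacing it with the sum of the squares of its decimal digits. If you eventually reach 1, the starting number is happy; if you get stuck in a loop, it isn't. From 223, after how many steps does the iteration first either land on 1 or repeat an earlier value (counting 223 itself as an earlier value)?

223 → 2² + 2² + 3² = 4 + 4 + 9 = 17
17 → 1² + 7² = 1 + 49 = 50
50 → 5² + 0² = 25 + 0 = 25
25 → 2² + 5² = 4 + 25 = 29
29 → 2² + 9² = 4 + 81 = 85
85 → 8² + 5² = 64 + 25 = 89
89 → 8² + 9² = 64 + 81 = 145
145 → 1² + 4² + 5² = 1 + 16 + 25 = 42
42 → 4² + 2² = 16 + 4 = 20
20 → 2² + 0² = 4 + 0 = 4
4 → 4² = 16
16 → 1² + 6² = 1 + 36 = 37
37 → 3² + 7² = 9 + 49 = 58
58 → 5² + 8² = 25 + 64 = 89  — 89 repeats.
That took 14 steps.

14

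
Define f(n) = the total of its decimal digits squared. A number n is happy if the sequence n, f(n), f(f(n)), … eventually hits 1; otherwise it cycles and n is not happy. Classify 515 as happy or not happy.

not happy

515 → 5² + 1² + 5² = 25 + 1 + 25 = 51
51 → 5² + 1² = 25 + 1 = 26
26 → 2² + 6² = 4 + 36 = 40
40 → 4² + 0² = 16 + 0 = 16
16 → 1² + 6² = 1 + 36 = 37
37 → 3² + 7² = 9 + 49 = 58
58 → 5² + 8² = 25 + 64 = 89
89 → 8² + 9² = 64 + 81 = 145
145 → 1² + 4² + 5² = 1 + 16 + 25 = 42
42 → 4² + 2² = 16 + 4 = 20
20 → 2² + 0² = 4 + 0 = 4
4 → 4² = 16  — 16 already seen; the sequence cycles without reaching 1.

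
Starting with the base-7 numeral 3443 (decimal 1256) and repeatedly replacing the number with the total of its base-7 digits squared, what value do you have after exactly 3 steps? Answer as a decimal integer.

1256 = (3,4,4,3)_7 → 3² + 4² + 4² + 3² = 9 + 16 + 16 + 9 = 50
50 = (1,0,1)_7 → 1² + 0² + 1² = 1 + 0 + 1 = 2
2 = (2)_7 → 2² = 4

4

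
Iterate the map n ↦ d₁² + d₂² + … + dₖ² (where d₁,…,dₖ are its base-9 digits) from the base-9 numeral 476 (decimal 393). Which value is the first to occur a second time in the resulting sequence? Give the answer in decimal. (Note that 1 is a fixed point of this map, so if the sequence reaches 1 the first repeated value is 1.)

1

393 = (4,7,6)_9 → 101
101 = (1,2,2)_9 → 9
9 = (1,0)_9 → 1  — reached the fixed point 1.
1 → 1, so 1 is the first repeated value.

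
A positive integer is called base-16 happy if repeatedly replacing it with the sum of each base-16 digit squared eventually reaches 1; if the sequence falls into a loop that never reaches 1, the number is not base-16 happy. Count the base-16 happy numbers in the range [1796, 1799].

1796: 1796 → 65 → 17 → 2 → 4 → 16 → 1  (reaches 1)
1797: 1797 → 74 → 116 → 65 → 17 → 2 → 4 → 16 → 1  (reaches 1)
1798: 1798 → 85 → 50 → 13 → 169 → 181 → 146 → 85  (repeats 85)
1799: 1799 → 98 → 40 → 68 → 32 → 4 → 16 → 1  (reaches 1)
base-16 happy: 1796, 1797, 1799

3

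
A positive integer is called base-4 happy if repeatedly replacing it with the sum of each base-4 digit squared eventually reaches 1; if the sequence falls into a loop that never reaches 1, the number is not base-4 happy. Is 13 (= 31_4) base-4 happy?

base-4 happy

13 = (3,1)_4 → 3² + 1² = 9 + 1 = 10
10 = (2,2)_4 → 2² + 2² = 4 + 4 = 8
8 = (2,0)_4 → 2² + 0² = 4 + 0 = 4
4 = (1,0)_4 → 1² + 0² = 1 + 0 = 1  — reached 1.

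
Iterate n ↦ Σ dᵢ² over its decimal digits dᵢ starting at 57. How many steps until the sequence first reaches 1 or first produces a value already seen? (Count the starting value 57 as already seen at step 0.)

57 → 5² + 7² = 25 + 49 = 74
74 → 7² + 4² = 49 + 16 = 65
65 → 6² + 5² = 36 + 25 = 61
61 → 6² + 1² = 36 + 1 = 37
37 → 3² + 7² = 9 + 49 = 58
58 → 5² + 8² = 25 + 64 = 89
89 → 8² + 9² = 64 + 81 = 145
145 → 1² + 4² + 5² = 1 + 16 + 25 = 42
42 → 4² + 2² = 16 + 4 = 20
20 → 2² + 0² = 4 + 0 = 4
4 → 4² = 16
16 → 1² + 6² = 1 + 36 = 37  — 37 repeats.
That took 12 steps.

12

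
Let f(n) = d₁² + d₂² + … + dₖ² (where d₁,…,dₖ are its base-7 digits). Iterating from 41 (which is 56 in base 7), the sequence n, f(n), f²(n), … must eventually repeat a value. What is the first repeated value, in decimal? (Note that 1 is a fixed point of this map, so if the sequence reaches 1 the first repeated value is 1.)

45

41 = (5,6)_7 → 5² + 6² = 61
61 = (1,1,5)_7 → 1² + 1² + 5² = 27
27 = (3,6)_7 → 3² + 6² = 45
45 = (6,3)_7 → 6² + 3² = 45  — 45 already appeared earlier.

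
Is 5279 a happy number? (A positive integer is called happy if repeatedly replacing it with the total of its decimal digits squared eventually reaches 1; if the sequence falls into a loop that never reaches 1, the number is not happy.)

5279 → 5² + 2² + 7² + 9² = 25 + 4 + 49 + 81 = 159
159 → 1² + 5² + 9² = 1 + 25 + 81 = 107
107 → 1² + 0² + 7² = 1 + 0 + 49 = 50
50 → 5² + 0² = 25 + 0 = 25
25 → 2² + 5² = 4 + 25 = 29
29 → 2² + 9² = 4 + 81 = 85
85 → 8² + 5² = 64 + 25 = 89
89 → 8² + 9² = 64 + 81 = 145
145 → 1² + 4² + 5² = 1 + 16 + 25 = 42
42 → 4² + 2² = 16 + 4 = 20
20 → 2² + 0² = 4 + 0 = 4
4 → 4² = 16
16 → 1² + 6² = 1 + 36 = 37
37 → 3² + 7² = 9 + 49 = 58
58 → 5² + 8² = 25 + 64 = 89  — 89 already seen; the sequence cycles without reaching 1.

not happy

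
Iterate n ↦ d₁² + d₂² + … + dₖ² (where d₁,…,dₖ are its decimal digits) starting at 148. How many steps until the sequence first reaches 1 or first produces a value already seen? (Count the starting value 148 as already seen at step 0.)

12

148 → 1² + 4² + 8² = 1 + 16 + 64 = 81
81 → 8² + 1² = 64 + 1 = 65
65 → 6² + 5² = 36 + 25 = 61
61 → 6² + 1² = 36 + 1 = 37
37 → 3² + 7² = 9 + 49 = 58
58 → 5² + 8² = 25 + 64 = 89
89 → 8² + 9² = 64 + 81 = 145
145 → 1² + 4² + 5² = 1 + 16 + 25 = 42
42 → 4² + 2² = 16 + 4 = 20
20 → 2² + 0² = 4 + 0 = 4
4 → 4² = 16
16 → 1² + 6² = 1 + 36 = 37  — 37 repeats.
That took 12 steps.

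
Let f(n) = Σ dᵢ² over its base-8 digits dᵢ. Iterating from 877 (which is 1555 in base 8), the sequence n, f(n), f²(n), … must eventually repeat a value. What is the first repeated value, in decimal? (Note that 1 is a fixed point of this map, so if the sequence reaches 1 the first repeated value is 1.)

1

877 = (1,5,5,5)_8 → 1² + 5² + 5² + 5² = 1 + 25 + 25 + 25 = 76
76 = (1,1,4)_8 → 1² + 1² + 4² = 1 + 1 + 16 = 18
18 = (2,2)_8 → 2² + 2² = 4 + 4 = 8
8 = (1,0)_8 → 1² + 0² = 1 + 0 = 1  — reached the fixed point 1.
1 → 1, so 1 is the first repeated value.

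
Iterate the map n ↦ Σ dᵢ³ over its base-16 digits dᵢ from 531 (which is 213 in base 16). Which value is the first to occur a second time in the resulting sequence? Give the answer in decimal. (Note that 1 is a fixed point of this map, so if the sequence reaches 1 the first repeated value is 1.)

531 = (2,1,3)_16 → 2³ + 1³ + 3³ = 36
36 = (2,4)_16 → 2³ + 4³ = 72
72 = (4,8)_16 → 4³ + 8³ = 576
576 = (2,4,0)_16 → 2³ + 4³ + 0³ = 72  — 72 already appeared earlier.

72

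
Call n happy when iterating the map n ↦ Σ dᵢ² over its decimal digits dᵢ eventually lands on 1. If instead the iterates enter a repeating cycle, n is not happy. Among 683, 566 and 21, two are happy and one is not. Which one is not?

683: 683 → 109 → 82 → 68 → 100 → 1  — reaches 1 (happy)
566: 566 → 97 → 130 → 10 → 1  — reaches 1 (happy)
21: 21 → 5 → 25 → 29 → 85 → 89 → 145 → 42 → 20 → 4 → 16 → 37 → 58 → 89  — repeats 89 (not happy)

21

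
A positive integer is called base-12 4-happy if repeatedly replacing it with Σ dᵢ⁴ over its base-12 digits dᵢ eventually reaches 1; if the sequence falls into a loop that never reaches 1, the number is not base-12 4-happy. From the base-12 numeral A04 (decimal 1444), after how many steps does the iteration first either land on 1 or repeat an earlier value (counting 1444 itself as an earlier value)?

12

1444 = (10,0,4)_12 → 10⁴ + 0⁴ + 4⁴ = 10000 + 0 + 256 = 10256
10256 = (5,11,2,8)_12 → 5⁴ + 11⁴ + 2⁴ + 8⁴ = 625 + 14641 + 16 + 4096 = 19378
19378 = (11,2,6,10)_12 → 11⁴ + 2⁴ + 6⁴ + 10⁴ = 14641 + 16 + 1296 + 10000 = 25953
25953 = (1,3,0,2,9)_12 → 1⁴ + 3⁴ + 0⁴ + 2⁴ + 9⁴ = 1 + 81 + 0 + 16 + 6561 = 6659
6659 = (3,10,2,11)_12 → 3⁴ + 10⁴ + 2⁴ + 11⁴ = 81 + 10000 + 16 + 14641 = 24738
24738 = (1,2,3,9,6)_12 → 1⁴ + 2⁴ + 3⁴ + 9⁴ + 6⁴ = 1 + 16 + 81 + 6561 + 1296 = 7955
7955 = (4,7,2,11)_12 → 4⁴ + 7⁴ + 2⁴ + 11⁴ = 256 + 2401 + 16 + 14641 = 17314
17314 = (10,0,2,10)_12 → 10⁴ + 0⁴ + 2⁴ + 10⁴ = 10000 + 0 + 16 + 10000 = 20016
20016 = (11,7,0,0)_12 → 11⁴ + 7⁴ + 0⁴ + 0⁴ = 14641 + 2401 + 0 + 0 = 17042
17042 = (9,10,4,2)_12 → 9⁴ + 10⁴ + 4⁴ + 2⁴ = 6561 + 10000 + 256 + 16 = 16833
16833 = (9,8,10,9)_12 → 9⁴ + 8⁴ + 10⁴ + 9⁴ = 6561 + 4096 + 10000 + 6561 = 27218
27218 = (1,3,9,0,2)_12 → 1⁴ + 3⁴ + 9⁴ + 0⁴ + 2⁴ = 1 + 81 + 6561 + 0 + 16 = 6659  — 6659 repeats.
That took 12 steps.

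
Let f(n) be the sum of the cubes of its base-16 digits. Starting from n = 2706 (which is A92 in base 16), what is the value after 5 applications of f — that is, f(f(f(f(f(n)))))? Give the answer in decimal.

3528

2706 = (10,9,2)_16 → 1737
1737 = (6,12,9)_16 → 2673
2673 = (10,7,1)_16 → 1344
1344 = (5,4,0)_16 → 189
189 = (11,13)_16 → 3528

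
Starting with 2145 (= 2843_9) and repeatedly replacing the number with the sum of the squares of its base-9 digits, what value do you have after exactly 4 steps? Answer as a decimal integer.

25

2145 = (2,8,4,3)_9 → 2² + 8² + 4² + 3² = 93
93 = (1,1,3)_9 → 1² + 1² + 3² = 11
11 = (1,2)_9 → 1² + 2² = 5
5 = (5)_9 → 5² = 25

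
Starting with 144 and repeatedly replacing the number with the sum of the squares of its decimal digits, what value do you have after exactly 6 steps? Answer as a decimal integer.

58

144 → 1² + 4² + 4² = 33
33 → 3² + 3² = 18
18 → 1² + 8² = 65
65 → 6² + 5² = 61
61 → 6² + 1² = 37
37 → 3² + 7² = 58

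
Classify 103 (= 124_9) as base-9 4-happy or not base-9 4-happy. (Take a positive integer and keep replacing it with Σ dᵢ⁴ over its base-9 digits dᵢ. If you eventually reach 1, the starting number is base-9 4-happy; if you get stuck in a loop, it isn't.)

103 = (1,2,4)_9 → 273
273 = (3,3,3)_9 → 243
243 = (3,0,0)_9 → 81
81 = (1,0,0)_9 → 1  — reached 1.

base-9 4-happy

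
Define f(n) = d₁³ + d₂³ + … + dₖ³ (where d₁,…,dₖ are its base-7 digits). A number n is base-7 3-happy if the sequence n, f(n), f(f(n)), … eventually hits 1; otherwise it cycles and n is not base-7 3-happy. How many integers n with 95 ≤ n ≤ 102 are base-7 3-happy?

1

95: 95 → 281 → 251 → 341 → 557 → 137 → 197 → 65 → 17 → 35 → 125 → 251  (repeats 251)
96: 96 → 342 → 648 → 282 → 258 → 342  (repeats 342)
97: 97 → 433 → 343 → 1  (reaches 1)
98: 98 → 8 → 2 → 8  (repeats 8)
99: 99 → 9 → 9  (repeats 9)
100: 100 → 16 → 16  (repeats 16)
101: 101 → 35 → 125 → 251 → 341 → 557 → 137 → 197 → 65 → 17 → 35  (repeats 35)
102: 102 → 72 → 36 → 126 → 72  (repeats 72)
base-7 3-happy: 97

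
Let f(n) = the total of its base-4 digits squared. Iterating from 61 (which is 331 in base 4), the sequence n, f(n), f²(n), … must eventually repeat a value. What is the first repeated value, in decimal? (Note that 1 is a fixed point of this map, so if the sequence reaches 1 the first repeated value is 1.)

1

61 = (3,3,1)_4 → 19
19 = (1,0,3)_4 → 10
10 = (2,2)_4 → 8
8 = (2,0)_4 → 4
4 = (1,0)_4 → 1  — reached the fixed point 1.
1 → 1, so 1 is the first repeated value.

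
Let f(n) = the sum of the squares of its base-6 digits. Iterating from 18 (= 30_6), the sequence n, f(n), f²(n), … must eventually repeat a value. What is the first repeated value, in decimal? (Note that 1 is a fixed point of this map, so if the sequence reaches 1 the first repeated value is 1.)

17

18 = (3,0)_6 → 3² + 0² = 9
9 = (1,3)_6 → 1² + 3² = 10
10 = (1,4)_6 → 1² + 4² = 17
17 = (2,5)_6 → 2² + 5² = 29
29 = (4,5)_6 → 4² + 5² = 41
41 = (1,0,5)_6 → 1² + 0² + 5² = 26
26 = (4,2)_6 → 4² + 2² = 20
20 = (3,2)_6 → 3² + 2² = 13
13 = (2,1)_6 → 2² + 1² = 5
5 = (5)_6 → 5² = 25
25 = (4,1)_6 → 4² + 1² = 17  — 17 already appeared earlier.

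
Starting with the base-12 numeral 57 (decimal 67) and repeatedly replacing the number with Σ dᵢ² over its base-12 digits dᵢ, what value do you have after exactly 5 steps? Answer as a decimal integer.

25

67 = (5,7)_12 → 5² + 7² = 25 + 49 = 74
74 = (6,2)_12 → 6² + 2² = 36 + 4 = 40
40 = (3,4)_12 → 3² + 4² = 9 + 16 = 25
25 = (2,1)_12 → 2² + 1² = 4 + 1 = 5
5 = (5)_12 → 5² = 25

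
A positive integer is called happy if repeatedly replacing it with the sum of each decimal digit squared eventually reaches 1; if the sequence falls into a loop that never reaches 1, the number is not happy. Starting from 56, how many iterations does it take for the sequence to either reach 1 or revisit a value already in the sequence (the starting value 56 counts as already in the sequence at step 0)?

10

56 → 5² + 6² = 61
61 → 6² + 1² = 37
37 → 3² + 7² = 58
58 → 5² + 8² = 89
89 → 8² + 9² = 145
145 → 1² + 4² + 5² = 42
42 → 4² + 2² = 20
20 → 2² + 0² = 4
4 → 4² = 16
16 → 1² + 6² = 37  — 37 repeats.
That took 10 steps.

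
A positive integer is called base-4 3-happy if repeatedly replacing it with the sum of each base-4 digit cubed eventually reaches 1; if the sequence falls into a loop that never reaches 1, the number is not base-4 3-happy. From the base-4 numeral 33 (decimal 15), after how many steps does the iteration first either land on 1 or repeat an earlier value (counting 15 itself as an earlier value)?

15 = (3,3)_4 → 3³ + 3³ = 54
54 = (3,1,2)_4 → 3³ + 1³ + 2³ = 36
36 = (2,1,0)_4 → 2³ + 1³ + 0³ = 9
9 = (2,1)_4 → 2³ + 1³ = 9  — 9 repeats.
That took 4 steps.

4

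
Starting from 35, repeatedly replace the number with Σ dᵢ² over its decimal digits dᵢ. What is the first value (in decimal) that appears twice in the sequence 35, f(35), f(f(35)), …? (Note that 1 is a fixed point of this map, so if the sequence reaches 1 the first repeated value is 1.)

89

35 → 3² + 5² = 34
34 → 3² + 4² = 25
25 → 2² + 5² = 29
29 → 2² + 9² = 85
85 → 8² + 5² = 89
89 → 8² + 9² = 145
145 → 1² + 4² + 5² = 42
42 → 4² + 2² = 20
20 → 2² + 0² = 4
4 → 4² = 16
16 → 1² + 6² = 37
37 → 3² + 7² = 58
58 → 5² + 8² = 89  — 89 already appeared earlier.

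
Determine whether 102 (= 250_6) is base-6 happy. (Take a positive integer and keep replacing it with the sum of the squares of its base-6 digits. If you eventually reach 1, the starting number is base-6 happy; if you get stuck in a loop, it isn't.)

not base-6 happy

102 = (2,5,0)_6 → 2² + 5² + 0² = 29
29 = (4,5)_6 → 4² + 5² = 41
41 = (1,0,5)_6 → 1² + 0² + 5² = 26
26 = (4,2)_6 → 4² + 2² = 20
20 = (3,2)_6 → 3² + 2² = 13
13 = (2,1)_6 → 2² + 1² = 5
5 = (5)_6 → 5² = 25
25 = (4,1)_6 → 4² + 1² = 17
17 = (2,5)_6 → 2² + 5² = 29  — 29 already seen; the sequence cycles without reaching 1.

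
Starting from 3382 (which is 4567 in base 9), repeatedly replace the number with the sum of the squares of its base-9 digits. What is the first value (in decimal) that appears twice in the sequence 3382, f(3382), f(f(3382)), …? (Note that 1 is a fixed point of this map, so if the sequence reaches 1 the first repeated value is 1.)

68

3382 = (4,5,6,7)_9 → 4² + 5² + 6² + 7² = 126
126 = (1,5,0)_9 → 1² + 5² + 0² = 26
26 = (2,8)_9 → 2² + 8² = 68
68 = (7,5)_9 → 7² + 5² = 74
74 = (8,2)_9 → 8² + 2² = 68  — 68 already appeared earlier.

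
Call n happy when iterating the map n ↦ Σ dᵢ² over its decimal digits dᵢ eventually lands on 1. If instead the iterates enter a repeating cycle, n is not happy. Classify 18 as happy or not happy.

18 → 65
65 → 61
61 → 37
37 → 58
58 → 89
89 → 145
145 → 42
42 → 20
20 → 4
4 → 16
16 → 37  — 37 already seen; the sequence cycles without reaching 1.

not happy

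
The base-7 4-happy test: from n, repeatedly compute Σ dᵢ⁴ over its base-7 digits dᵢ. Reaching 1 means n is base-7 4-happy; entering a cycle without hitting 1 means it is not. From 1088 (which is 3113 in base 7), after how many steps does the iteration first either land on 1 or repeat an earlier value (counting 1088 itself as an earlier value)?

1088 = (3,1,1,3)_7 → 3⁴ + 1⁴ + 1⁴ + 3⁴ = 164
164 = (3,2,3)_7 → 3⁴ + 2⁴ + 3⁴ = 178
178 = (3,4,3)_7 → 3⁴ + 4⁴ + 3⁴ = 418
418 = (1,1,3,5)_7 → 1⁴ + 1⁴ + 3⁴ + 5⁴ = 708
708 = (2,0,3,1)_7 → 2⁴ + 0⁴ + 3⁴ + 1⁴ = 98
98 = (2,0,0)_7 → 2⁴ + 0⁴ + 0⁴ = 16
16 = (2,2)_7 → 2⁴ + 2⁴ = 32
32 = (4,4)_7 → 4⁴ + 4⁴ = 512
512 = (1,3,3,1)_7 → 1⁴ + 3⁴ + 3⁴ + 1⁴ = 164  — 164 repeats.
That took 9 steps.

9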